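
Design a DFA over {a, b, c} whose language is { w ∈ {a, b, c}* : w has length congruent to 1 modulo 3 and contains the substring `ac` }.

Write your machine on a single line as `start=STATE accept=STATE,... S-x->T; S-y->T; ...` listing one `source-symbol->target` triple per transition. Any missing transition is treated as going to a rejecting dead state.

Handle the two conditions separately and then intersect. The first has 3 states tracking the input length modulo 3; the second has 3 states tracking whether and how much of `ac` has been seen. A product state is a pair (one from each), accepting exactly when both do.
With 9 states:
        a   b   c  
>  S0   S1  S2  S2 
   S1   S3  S4  S5 
   S2   S3  S4  S4 
   S3   S6  S0  S7 
   S4   S6  S0  S0 
   S5   S7  S7  S7 
   S6   S1  S2  S8 
   S7   S8  S8  S8 
 * S8   S5  S5  S5 
(> = start, * = accepting)

start=S0; accept=S8; S0-a->S1; S0-b->S2; S0-c->S2; S1-a->S3; S1-b->S4; S1-c->S5; S2-a->S3; S2-b->S4; S2-c->S4; S3-a->S6; S3-b->S0; S3-c->S7; S4-a->S6; S4-b->S0; S4-c->S0; S5-a->S7; S5-b->S7; S5-c->S7; S6-a->S1; S6-b->S2; S6-c->S8; S7-a->S8; S7-b->S8; S7-c->S8; S8-a->S5; S8-b->S5; S8-c->S5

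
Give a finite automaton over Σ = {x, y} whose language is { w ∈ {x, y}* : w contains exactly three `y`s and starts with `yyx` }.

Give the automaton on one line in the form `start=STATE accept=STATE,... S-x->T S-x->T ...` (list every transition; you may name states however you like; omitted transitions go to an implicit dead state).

Run two small machines in parallel and take their product. The first has 5 states tracking the count of `y`s, saturating at 4; the second has 5 states tracking whether the input so far still matches the prefix `yyx`. A product state is a pair (one from each), accepting exactly when both do. Minimizing collapses redundant product states.
       x  y 
>  A   B  C 
   B   B  B 
   C   B  D 
   D   E  B 
   E   E  F 
 * F   F  B 
(> = start, * = accepting)

start=A accept=F A-x->B A-y->C B-x->B B-y->B C-x->B C-y->D D-x->E D-y->B E-x->E E-y->F F-x->F F-y->B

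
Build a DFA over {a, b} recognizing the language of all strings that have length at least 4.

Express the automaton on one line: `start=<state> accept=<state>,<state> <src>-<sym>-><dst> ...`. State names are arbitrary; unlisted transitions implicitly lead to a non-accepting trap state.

start=q0 accept=q4,q5 q0-a->q1 q0-b->q1 q1-a->q2 q1-b->q2 q2-a->q3 q2-b->q3 q3-a->q4 q3-b->q4 q4-a->q5 q4-b->q5 q5-a->q5 q5-b->q5

We only need to distinguish lengths 0, 1, …, 4, and '>4'. Chain q0 → q1 → q2 → q3 → q4 → q5 on every symbol, with q5 looping. Accepting states: {q4, q5}.
A 6-state machine:
        a   b  
>  q0   q1  q1 
   q1   q2  q2 
   q2   q3  q3 
   q3   q4  q4 
 * q4   q5  q5 
 * q5   q5  q5 
(> = start, * = accepting)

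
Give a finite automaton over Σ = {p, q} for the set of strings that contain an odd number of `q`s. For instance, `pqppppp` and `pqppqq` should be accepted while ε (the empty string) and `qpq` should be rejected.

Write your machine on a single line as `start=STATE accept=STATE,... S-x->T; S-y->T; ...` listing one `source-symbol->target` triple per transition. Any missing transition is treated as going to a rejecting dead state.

Keep the running count of `q`s modulo 2: each `q` advances along the cycle A → B → A while other symbols loop. Accept at B.
2 states suffice.
       p  q 
>  A   A  B 
 * B   B  A 
(> = start, * = accepting)

start=A; accept=B; A-p->A; A-q->B; B-p->B; B-q->A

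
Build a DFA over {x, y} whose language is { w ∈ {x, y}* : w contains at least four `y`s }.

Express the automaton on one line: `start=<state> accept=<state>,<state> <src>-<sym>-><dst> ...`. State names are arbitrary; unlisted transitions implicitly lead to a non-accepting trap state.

Only the number of `y`s matters, and only up to 5. Make a chain q0 → q1 → q2 → q3 → q4 → q5 advanced by each `y` (with q5 absorbing); every other symbol self-loops. The accepting set is {q4, q5}.
        x   y  
>  q0   q0  q1 
   q1   q1  q2 
   q2   q2  q3 
   q3   q3  q4 
 * q4   q4  q5 
 * q5   q5  q5 
(> = start, * = accepting)

start=q0 accept=q4,q5 q0-x->q0 q0-y->q1 q1-x->q1 q1-y->q2 q2-x->q2 q2-y->q3 q3-x->q3 q3-y->q4 q4-x->q4 q4-y->q5 q5-x->q5 q5-y->q5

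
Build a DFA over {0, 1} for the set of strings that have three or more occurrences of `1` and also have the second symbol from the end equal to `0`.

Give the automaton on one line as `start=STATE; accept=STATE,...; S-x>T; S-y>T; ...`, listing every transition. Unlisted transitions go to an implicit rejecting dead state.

start=A; accept=M,P,Q,S; A-0>B; A-1>C; B-0>D; B-1>E; C-0>F; C-1>G; D-0>D; D-1>E; E-0>F; E-1>G; F-0>H; F-1>I; G-0>J; G-1>K; H-0>H; H-1>I; I-0>J; I-1>K; J-0>L; J-1>M; K-0>N; K-1>O; L-0>L; L-1>M; M-0>N; M-1>O; N-0>P; N-1>Q; O-0>R; O-1>O; P-0>P; P-1>Q; Q-0>R; Q-1>O; R-0>S; R-1>Q; S-0>S; S-1>Q

Build one automaton per condition and run them in lockstep. The first has 5 states tracking the count of `1`s, saturating at 4; the second has 7 states tracking the last 2 symbols read. A product state is a pair (one from each), accepting exactly when both do.
With 19 states:
       0  1 
>  A   B  C 
   B   D  E 
   C   F  G 
   D   D  E 
   E   F  G 
   F   H  I 
   G   J  K 
   H   H  I 
   I   J  K 
   J   L  M 
   K   N  O 
   L   L  M 
 * M   N  O 
   N   P  Q 
   O   R  O 
 * P   P  Q 
 * Q   R  O 
   R   S  Q 
 * S   S  Q 
(> = start, * = accepting)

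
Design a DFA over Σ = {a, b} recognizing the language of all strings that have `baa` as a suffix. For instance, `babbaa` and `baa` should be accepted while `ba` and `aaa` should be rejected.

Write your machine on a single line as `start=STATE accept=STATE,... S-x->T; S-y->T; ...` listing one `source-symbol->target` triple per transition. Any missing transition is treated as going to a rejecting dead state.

start=q0; accept=q3; q0-a->q0; q0-b->q1; q1-a->q2; q1-b->q1; q2-a->q3; q2-b->q1; q3-a->q0; q3-b->q1

Let each state record the length of the longest suffix of the input read so far that is also a prefix of `baa`. q1 means the last symbol is `b`; q2 means the last 2 symbols are `ba`; q3 means the last 3 symbols are `baa`. Accept only at q3, where the string currently ends in `baa`.
A 4-state machine:
        a   b  
>  q0   q0  q1 
   q1   q2  q1 
   q2   q3  q1 
 * q3   q0  q1 
(> = start, * = accepting)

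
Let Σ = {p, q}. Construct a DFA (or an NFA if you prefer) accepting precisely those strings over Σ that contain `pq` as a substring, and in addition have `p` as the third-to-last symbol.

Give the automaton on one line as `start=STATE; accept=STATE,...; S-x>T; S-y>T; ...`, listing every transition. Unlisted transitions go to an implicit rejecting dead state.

Handle the two conditions separately and then intersect. The first has 3 states tracking whether and how much of `pq` has been seen; the second has 15 states tracking the last 3 symbols read. A product state is a pair (one from each), accepting exactly when both do.
19 states suffice.
       p  q 
>  A   B  C 
   B   D  E 
   C   F  G 
   D   H  I 
   E   J  K 
   F   L  M 
   G   N  O 
   H   H  I 
 * I   J  K 
 * J   P  M 
 * K   Q  R 
   L   H  I 
   M   J  K 
   N   L  M 
   O   N  O 
   P   S  I 
   Q   P  M 
   R   Q  R 
 * S   S  I 
(> = start, * = accepting)

start=A; accept=I,J,K,S; A-p>B; A-q>C; B-p>D; B-q>E; C-p>F; C-q>G; D-p>H; D-q>I; E-p>J; E-q>K; F-p>L; F-q>M; G-p>N; G-q>O; H-p>H; H-q>I; I-p>J; I-q>K; J-p>P; J-q>M; K-p>Q; K-q>R; L-p>H; L-q>I; M-p>J; M-q>K; N-p>L; N-q>M; O-p>N; O-q>O; P-p>S; P-q>I; Q-p>P; Q-q>M; R-p>Q; R-q>R; S-p>S; S-q>I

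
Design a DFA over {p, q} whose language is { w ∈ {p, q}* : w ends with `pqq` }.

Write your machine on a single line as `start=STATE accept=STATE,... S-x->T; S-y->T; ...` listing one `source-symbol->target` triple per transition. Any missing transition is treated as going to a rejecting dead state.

start=A; accept=D; A-p->B; A-q->A; B-p->B; B-q->C; C-p->B; C-q->D; D-p->B; D-q->A

Remember how much of `pqq` the current input suffix matches. State A means no match yet; B means the last symbol is `p`; C means the last 2 symbols are `pq`; D means the last 3 symbols are `pqq`. Only D accepts. On a mismatch, fall back to the longest proper suffix that is still a prefix of `pqq`.
4 states suffice.
       p  q 
>  A   B  A 
   B   B  C 
   C   B  D 
 * D   B  A 
(> = start, * = accepting)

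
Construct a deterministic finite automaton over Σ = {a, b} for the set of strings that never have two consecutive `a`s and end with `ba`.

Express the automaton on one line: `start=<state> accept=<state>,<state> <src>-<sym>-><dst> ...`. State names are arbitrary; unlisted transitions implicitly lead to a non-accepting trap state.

start=S0 accept=S4 S0-a->S1 S0-b->S2 S1-a->S3 S1-b->S2 S2-a->S4 S2-b->S2 S3-a->S3 S3-b->S5 S4-a->S3 S4-b->S2 S5-a->S6 S5-b->S5 S6-a->S3 S6-b->S5

Run two small machines in parallel and take their product. The first has 3 states tracking partial matches of the forbidden pattern `aa`; the second has 3 states tracking how much of the suffix `ba` has currently been matched. A product state is a pair (one from each), accepting exactly when both do.
With 7 states:
        a   b  
>  S0   S1  S2 
   S1   S3  S2 
   S2   S4  S2 
   S3   S3  S5 
 * S4   S3  S2 
   S5   S6  S5 
   S6   S3  S5 
(> = start, * = accepting)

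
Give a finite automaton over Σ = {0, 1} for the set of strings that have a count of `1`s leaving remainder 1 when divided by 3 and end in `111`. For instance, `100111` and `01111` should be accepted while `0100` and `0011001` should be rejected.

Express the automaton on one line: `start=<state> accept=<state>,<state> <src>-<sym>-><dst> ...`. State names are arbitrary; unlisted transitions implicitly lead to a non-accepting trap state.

Build one automaton per condition and run them in lockstep. The first has 3 states tracking the count of `1`s modulo 3; the second has 4 states tracking how much of the suffix `111` has currently been matched. A product state is a pair (one from each), accepting exactly when both do. Equivalent product states are then merged.
        0   1  
>  s0   s0  s1 
   s1   s1  s2 
   s2   s3  s4 
   s3   s3  s0 
   s4   s0  s5 
 * s5   s1  s2 
(> = start, * = accepting)

start=s0 accept=s5 s0-0->s0 s0-1->s1 s1-0->s1 s1-1->s2 s2-0->s3 s2-1->s4 s3-0->s3 s3-1->s0 s4-0->s0 s4-1->s5 s5-0->s1 s5-1->s2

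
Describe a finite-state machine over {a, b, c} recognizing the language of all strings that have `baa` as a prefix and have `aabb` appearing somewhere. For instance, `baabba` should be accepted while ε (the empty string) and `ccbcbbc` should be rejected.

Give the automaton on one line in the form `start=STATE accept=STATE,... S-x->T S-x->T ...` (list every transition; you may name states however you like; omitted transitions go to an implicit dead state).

start=S0 accept=S8 S0-a->S1 S0-b->S2 S0-c->S1 S1-a->S1 S1-b->S1 S1-c->S1 S2-a->S3 S2-b->S1 S2-c->S1 S3-a->S4 S3-b->S1 S3-c->S1 S4-a->S4 S4-b->S5 S4-c->S6 S5-a->S7 S5-b->S8 S5-c->S6 S6-a->S7 S6-b->S6 S6-c->S6 S7-a->S4 S7-b->S6 S7-c->S6 S8-a->S8 S8-b->S8 S8-c->S8

Run two small machines in parallel and take their product. The first has 5 states tracking whether the input so far still matches the prefix `baa`; the second has 5 states tracking whether and how much of `aabb` has been seen. A product state is a pair (one from each), accepting exactly when both do. After merging equivalent states the machine shrinks.
A 9-state machine:
        a   b   c  
>  S0   S1  S2  S1 
   S1   S1  S1  S1 
   S2   S3  S1  S1 
   S3   S4  S1  S1 
   S4   S4  S5  S6 
   S5   S7  S8  S6 
   S6   S7  S6  S6 
   S7   S4  S6  S6 
 * S8   S8  S8  S8 
(> = start, * = accepting)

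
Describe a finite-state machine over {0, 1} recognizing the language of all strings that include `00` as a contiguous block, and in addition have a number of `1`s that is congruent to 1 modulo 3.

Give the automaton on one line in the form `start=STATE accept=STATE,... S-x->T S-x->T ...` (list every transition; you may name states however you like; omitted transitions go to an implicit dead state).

Run two small machines in parallel and take their product. The first has 3 states tracking whether and how much of `00` has been seen; the second has 3 states tracking the count of `1`s modulo 3. A product state is a pair (one from each), accepting exactly when both do.
With 9 states:
        0   1  
>  q0   q1  q2 
   q1   q3  q2 
   q2   q4  q5 
   q3   q3  q6 
   q4   q6  q5 
   q5   q7  q0 
 * q6   q6  q8 
   q7   q8  q0 
   q8   q8  q3 
(> = start, * = accepting)

start=q0 accept=q6 q0-0->q1 q0-1->q2 q1-0->q3 q1-1->q2 q2-0->q4 q2-1->q5 q3-0->q3 q3-1->q6 q4-0->q6 q4-1->q5 q5-0->q7 q5-1->q0 q6-0->q6 q6-1->q8 q7-0->q8 q7-1->q0 q8-0->q8 q8-1->q3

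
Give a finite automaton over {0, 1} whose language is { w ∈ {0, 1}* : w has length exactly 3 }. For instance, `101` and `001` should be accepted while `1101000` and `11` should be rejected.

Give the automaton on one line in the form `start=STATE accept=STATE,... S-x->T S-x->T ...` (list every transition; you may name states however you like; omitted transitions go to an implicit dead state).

start=q0 accept=q3 q0-0->q1 q0-1->q1 q1-0->q2 q1-1->q2 q2-0->q3 q2-1->q3 q3-0->q4 q3-1->q4 q4-0->q4 q4-1->q4

Count input length up to 4: every symbol moves from q0 toward q4, which means 'more than 3' and absorbs. Accept from {q3}.
With 5 states:
        0   1  
>  q0   q1  q1 
   q1   q2  q2 
   q2   q3  q3 
 * q3   q4  q4 
   q4   q4  q4 
(> = start, * = accepting)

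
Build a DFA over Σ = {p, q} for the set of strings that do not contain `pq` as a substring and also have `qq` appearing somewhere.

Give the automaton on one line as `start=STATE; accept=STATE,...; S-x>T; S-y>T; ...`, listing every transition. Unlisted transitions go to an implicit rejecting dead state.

start=s0; accept=s3,s4; s0-p>s1; s0-q>s2; s1-p>s1; s1-q>s1; s2-p>s1; s2-q>s3; s3-p>s4; s3-q>s3; s4-p>s4; s4-q>s1

Build one automaton per condition and run them in lockstep. One (3 states) tracks partial matches of the forbidden pattern `pq`; the other (3 states) tracks whether and how much of `qq` has been seen. Each combined state is a pair, one component from each; accept when both components accept. After merging equivalent states the machine shrinks.
5 states suffice.
        p   q  
>  s0   s1  s2 
   s1   s1  s1 
   s2   s1  s3 
 * s3   s4  s3 
 * s4   s4  s1 
(> = start, * = accepting)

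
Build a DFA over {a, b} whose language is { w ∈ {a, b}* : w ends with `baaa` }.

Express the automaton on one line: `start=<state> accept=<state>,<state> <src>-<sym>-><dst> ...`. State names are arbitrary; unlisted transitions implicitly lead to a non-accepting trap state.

start=S0 accept=S4 S0-a->S0 S0-b->S1 S1-a->S2 S1-b->S1 S2-a->S3 S2-b->S1 S3-a->S4 S3-b->S1 S4-a->S0 S4-b->S1

Let each state record the length of the longest suffix of the input read so far that is also a prefix of `baaa`. S1 means the last symbol is `b`; S2 means the last 2 symbols are `ba`; S3 means the last 3 symbols are `baa`; S4 means the last 4 symbols are `baaa`. Accept only at S4, where the string currently ends in `baaa`.
A 5-state machine:
        a   b  
>  S0   S0  S1 
   S1   S2  S1 
   S2   S3  S1 
   S3   S4  S1 
 * S4   S0  S1 
(> = start, * = accepting)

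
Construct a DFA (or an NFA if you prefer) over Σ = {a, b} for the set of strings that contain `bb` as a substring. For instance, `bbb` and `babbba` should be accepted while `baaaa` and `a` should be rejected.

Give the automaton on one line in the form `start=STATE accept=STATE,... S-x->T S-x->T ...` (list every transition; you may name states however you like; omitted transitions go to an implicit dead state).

start=q0 accept=q2 q0-a->q0 q0-b->q1 q1-a->q0 q1-b->q2 q2-a->q2 q2-b->q2

States q0..q1 record the length of the longest prefix of `bb` that matches the current input suffix. Reaching q2 means `bb` has been seen, and we stay there forever. Accept from q2.
        a   b  
>  q0   q0  q1 
   q1   q0  q2 
 * q2   q2  q2 
(> = start, * = accepting)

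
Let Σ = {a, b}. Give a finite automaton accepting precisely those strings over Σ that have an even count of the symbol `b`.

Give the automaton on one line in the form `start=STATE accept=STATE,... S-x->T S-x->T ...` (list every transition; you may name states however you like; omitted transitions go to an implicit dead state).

The only thing that matters is how many `b`s have appeared, reduced mod 2. Use one state per residue: s0 for 0, …, s1 for 1. Reading `b` moves to the next residue; anything else stays put. s0 is accepting.
With 2 states:
        a   b  
>* s0   s0  s1 
   s1   s1  s0 
(> = start, * = accepting)

start=s0 accept=s0 s0-a->s0 s0-b->s1 s1-a->s1 s1-b->s0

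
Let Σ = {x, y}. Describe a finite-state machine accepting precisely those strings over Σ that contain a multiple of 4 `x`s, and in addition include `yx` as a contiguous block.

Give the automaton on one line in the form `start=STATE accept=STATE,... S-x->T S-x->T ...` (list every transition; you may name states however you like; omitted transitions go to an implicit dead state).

Run two small machines in parallel and take their product. The first has 4 states tracking the count of `x`s modulo 4; the second has 3 states tracking whether and how much of `yx` has been seen. A product state is a pair (one from each), accepting exactly when both do. Equivalent product states are then merged.
9 states suffice.
        x   y  
>  q0   q1  q2 
   q1   q3  q4 
   q2   q4  q2 
   q3   q5  q6 
   q4   q6  q4 
   q5   q0  q7 
   q6   q7  q6 
   q7   q8  q7 
 * q8   q4  q8 
(> = start, * = accepting)

start=q0 accept=q8 q0-x->q1 q0-y->q2 q1-x->q3 q1-y->q4 q2-x->q4 q2-y->q2 q3-x->q5 q3-y->q6 q4-x->q6 q4-y->q4 q5-x->q0 q5-y->q7 q6-x->q7 q6-y->q6 q7-x->q8 q7-y->q7 q8-x->q4 q8-y->q8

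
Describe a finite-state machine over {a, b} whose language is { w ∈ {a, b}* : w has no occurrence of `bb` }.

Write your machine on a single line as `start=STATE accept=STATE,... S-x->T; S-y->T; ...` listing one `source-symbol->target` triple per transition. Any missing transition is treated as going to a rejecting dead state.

start=q0; accept=q0,q1; q0-a->q0; q0-b->q1; q1-a->q0; q1-b->q2; q2-a->q2; q2-b->q2

This is the complement of 'contains `bb`'. Use the same substring-matching states — q0 through q2 holding how much of `bb` has just been matched — but flip the accepting set: everything except the trap q2 accepts.
A 3-state machine:
        a   b  
>* q0   q0  q1 
 * q1   q0  q2 
   q2   q2  q2 
(> = start, * = accepting)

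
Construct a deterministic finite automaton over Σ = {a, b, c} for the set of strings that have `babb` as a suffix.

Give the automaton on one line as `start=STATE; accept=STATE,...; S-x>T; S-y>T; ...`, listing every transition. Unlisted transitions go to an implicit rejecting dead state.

start=q0; accept=q4; q0-a>q0; q0-b>q1; q0-c>q0; q1-a>q2; q1-b>q1; q1-c>q0; q2-a>q0; q2-b>q3; q2-c>q0; q3-a>q2; q3-b>q4; q3-c>q0; q4-a>q2; q4-b>q1; q4-c>q0

Let each state record the length of the longest suffix of the input read so far that is also a prefix of `babb`. q1 means the last symbol is `b`; q2 means the last 2 symbols are `ba`; q3 means the last 3 symbols are `bab`; q4 means the last 4 symbols are `babb`. Accept only at q4, where the string currently ends in `babb`.
5 states suffice.
        a   b   c  
>  q0   q0  q1  q0 
   q1   q2  q1  q0 
   q2   q0  q3  q0 
   q3   q2  q4  q0 
 * q4   q2  q1  q0 
(> = start, * = accepting)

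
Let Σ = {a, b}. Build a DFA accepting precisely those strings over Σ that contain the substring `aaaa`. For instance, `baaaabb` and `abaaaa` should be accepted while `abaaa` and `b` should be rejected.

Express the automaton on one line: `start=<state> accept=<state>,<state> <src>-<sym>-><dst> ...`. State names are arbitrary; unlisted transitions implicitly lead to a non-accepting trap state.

start=s0 accept=s4 s0-a->s1 s0-b->s0 s1-a->s2 s1-b->s0 s2-a->s3 s2-b->s0 s3-a->s4 s3-b->s0 s4-a->s4 s4-b->s4

Track how much of `aaaa` has been matched so far: state s0 is no progress, s4 is the absorbing accept state reached once `aaaa` has occurred. Intermediate states record partial matches; on a mismatch, fall back to the longest reusable overlap.
5 states suffice.
        a   b  
>  s0   s1  s0 
   s1   s2  s0 
   s2   s3  s0 
   s3   s4  s0 
 * s4   s4  s4 
(> = start, * = accepting)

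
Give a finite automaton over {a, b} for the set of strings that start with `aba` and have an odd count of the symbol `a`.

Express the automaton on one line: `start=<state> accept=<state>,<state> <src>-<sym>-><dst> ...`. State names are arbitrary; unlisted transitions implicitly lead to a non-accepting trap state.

Handle the two conditions separately and then intersect. One (5 states) tracks whether the input so far still matches the prefix `aba`; the other (2 states) tracks the count of `a`s modulo 2. Each combined state is a pair, one component from each; accept when both components accept.
        a   b  
>  S0   S1  S2 
   S1   S2  S3 
   S2   S4  S2 
   S3   S5  S4 
   S4   S2  S4 
   S5   S6  S5 
 * S6   S5  S6 
(> = start, * = accepting)

start=S0 accept=S6 S0-a->S1 S0-b->S2 S1-a->S2 S1-b->S3 S2-a->S4 S2-b->S2 S3-a->S5 S3-b->S4 S4-a->S2 S4-b->S4 S5-a->S6 S5-b->S5 S6-a->S5 S6-b->S6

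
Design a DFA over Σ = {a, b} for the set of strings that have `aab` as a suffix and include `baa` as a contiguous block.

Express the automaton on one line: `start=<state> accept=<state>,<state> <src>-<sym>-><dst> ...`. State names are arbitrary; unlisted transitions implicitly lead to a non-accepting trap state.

Build one automaton per condition and run them in lockstep. One (4 states) tracks how much of the suffix `aab` has currently been matched; the other (4 states) tracks whether and how much of `baa` has been seen. Each combined state is a pair, one component from each; accept when both components accept.
10 states suffice.
        a   b  
>  s0   s1  s2 
   s1   s3  s2 
   s2   s4  s2 
   s3   s3  s5 
   s4   s6  s2 
   s5   s4  s2 
   s6   s6  s7 
 * s7   s8  s9 
   s8   s6  s9 
   s9   s8  s9 
(> = start, * = accepting)

start=s0 accept=s7 s0-a->s1 s0-b->s2 s1-a->s3 s1-b->s2 s2-a->s4 s2-b->s2 s3-a->s3 s3-b->s5 s4-a->s6 s4-b->s2 s5-a->s4 s5-b->s2 s6-a->s6 s6-b->s7 s7-a->s8 s7-b->s9 s8-a->s6 s8-b->s9 s9-a->s8 s9-b->s9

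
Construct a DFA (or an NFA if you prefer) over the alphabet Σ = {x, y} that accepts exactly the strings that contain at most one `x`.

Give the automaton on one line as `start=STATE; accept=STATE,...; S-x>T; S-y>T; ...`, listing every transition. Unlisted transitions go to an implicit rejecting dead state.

start=q0; accept=q0,q1; q0-x>q1; q0-y>q0; q1-x>q2; q1-y>q1; q2-x>q2; q2-y>q2

Only the number of `x`s matters, and only up to 2. Make a chain q0 → q1 → q2 advanced by each `x` (with q2 absorbing); every other symbol self-loops. The accepting set is {q0, q1}.
With 3 states:
        x   y  
>* q0   q1  q0 
 * q1   q2  q1 
   q2   q2  q2 
(> = start, * = accepting)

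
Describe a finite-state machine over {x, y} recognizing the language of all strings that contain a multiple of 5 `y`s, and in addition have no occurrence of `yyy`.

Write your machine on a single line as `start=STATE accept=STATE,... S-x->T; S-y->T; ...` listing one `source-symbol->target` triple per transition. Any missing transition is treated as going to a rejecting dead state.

Build one automaton per condition and run them in lockstep. The first has 5 states tracking the count of `y`s modulo 5; the second has 4 states tracking partial matches of the forbidden pattern `yyy`. A product state is a pair (one from each), accepting exactly when both do. Minimizing collapses redundant product states.
A 16-state machine:
          x    y  
>* s0     s0   s1 
   s1     s2   s3 
   s2     s2   s4 
   s3     s5   s6 
   s4     s5   s7 
   s5     s5   s8 
   s6     s6   s6 
   s7     s9   s6 
   s8     s9  s10 
   s9     s9  s11 
   s10   s12   s6 
   s11   s12  s13 
   s12   s12  s14 
 * s13    s0   s6 
 * s14    s0  s15 
   s15    s2   s6 
(> = start, * = accepting)

start=s0; accept=s0,s13,s14; s0-x->s0; s0-y->s1; s1-x->s2; s1-y->s3; s2-x->s2; s2-y->s4; s3-x->s5; s3-y->s6; s4-x->s5; s4-y->s7; s5-x->s5; s5-y->s8; s6-x->s6; s6-y->s6; s7-x->s9; s7-y->s6; s8-x->s9; s8-y->s10; s9-x->s9; s9-y->s11; s10-x->s12; s10-y->s6; s11-x->s12; s11-y->s13; s12-x->s12; s12-y->s14; s13-x->s0; s13-y->s6; s14-x->s0; s14-y->s15; s15-x->s2; s15-y->s6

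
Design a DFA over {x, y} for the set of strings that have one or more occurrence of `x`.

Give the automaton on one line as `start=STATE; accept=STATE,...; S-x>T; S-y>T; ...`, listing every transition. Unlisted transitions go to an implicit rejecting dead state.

start=s0; accept=s1,s2; s0-x>s1; s0-y>s0; s1-x>s2; s1-y>s1; s2-x>s2; s2-y>s2

Count `x`s, saturating at 2: state s0 means no `x` yet, s1 means one `x` seen, s2 means more than one. Each `x` increments (capped at s2); other symbols loop. Accept from {s1, s2}.
With 3 states:
        x   y  
>  s0   s1  s0 
 * s1   s2  s1 
 * s2   s2  s2 
(> = start, * = accepting)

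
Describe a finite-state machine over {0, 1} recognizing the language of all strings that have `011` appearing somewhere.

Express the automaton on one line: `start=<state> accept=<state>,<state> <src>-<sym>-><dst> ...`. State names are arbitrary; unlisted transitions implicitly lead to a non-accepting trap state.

States S0..S2 record the length of the longest prefix of `011` that matches the current input suffix. Reaching S3 means `011` has been seen, and we stay there forever. Accept from S3.
        0   1  
>  S0   S1  S0 
   S1   S1  S2 
   S2   S1  S3 
 * S3   S3  S3 
(> = start, * = accepting)

start=S0 accept=S3 S0-0->S1 S0-1->S0 S1-0->S1 S1-1->S2 S2-0->S1 S2-1->S3 S3-0->S3 S3-1->S3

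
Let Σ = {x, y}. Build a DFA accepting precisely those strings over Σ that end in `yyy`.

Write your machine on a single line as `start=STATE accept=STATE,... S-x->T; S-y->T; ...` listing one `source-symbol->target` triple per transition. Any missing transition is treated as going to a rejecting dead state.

Remember how much of `yyy` the current input suffix matches. State q0 means no match yet; q1 means the last symbol is `y`; q2 means the last 2 symbols are `yy`; q3 means the last 3 symbols are `yyy`. Only q3 accepts. On a mismatch, fall back to the longest proper suffix that is still a prefix of `yyy`.
        x   y  
>  q0   q0  q1 
   q1   q0  q2 
   q2   q0  q3 
 * q3   q0  q3 
(> = start, * = accepting)

start=q0; accept=q3; q0-x->q0; q0-y->q1; q1-x->q0; q1-y->q2; q2-x->q0; q2-y->q3; q3-x->q0; q3-y->q3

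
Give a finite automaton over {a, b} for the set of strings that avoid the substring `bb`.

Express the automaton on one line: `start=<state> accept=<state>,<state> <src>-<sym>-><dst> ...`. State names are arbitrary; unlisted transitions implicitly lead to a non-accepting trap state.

start=s0 accept=s0,s1 s0-a->s0 s0-b->s1 s1-a->s0 s1-b->s2 s2-a->s2 s2-b->s2

This is the complement of 'contains `bb`'. Use the same substring-matching states — s0 through s2 holding how much of `bb` has just been matched — but flip the accepting set: everything except the trap s2 accepts.
3 states suffice.
        a   b  
>* s0   s0  s1 
 * s1   s0  s2 
   s2   s2  s2 
(> = start, * = accepting)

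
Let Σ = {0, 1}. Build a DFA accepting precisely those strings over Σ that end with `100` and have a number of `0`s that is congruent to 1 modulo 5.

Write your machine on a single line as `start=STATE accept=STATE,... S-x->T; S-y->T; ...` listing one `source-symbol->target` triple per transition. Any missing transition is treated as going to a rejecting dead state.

Run two small machines in parallel and take their product. The first has 4 states tracking how much of the suffix `100` has currently been matched; the second has 5 states tracking the count of `0`s modulo 5. A product state is a pair (one from each), accepting exactly when both do. Equivalent product states are then merged.
With 8 states:
        0   1  
>  q0   q1  q0 
   q1   q2  q1 
   q2   q3  q2 
   q3   q4  q3 
   q4   q0  q5 
   q5   q6  q5 
   q6   q7  q0 
 * q7   q2  q1 
(> = start, * = accepting)

start=q0; accept=q7; q0-0->q1; q0-1->q0; q1-0->q2; q1-1->q1; q2-0->q3; q2-1->q2; q3-0->q4; q3-1->q3; q4-0->q0; q4-1->q5; q5-0->q6; q5-1->q5; q6-0->q7; q6-1->q0; q7-0->q2; q7-1->q1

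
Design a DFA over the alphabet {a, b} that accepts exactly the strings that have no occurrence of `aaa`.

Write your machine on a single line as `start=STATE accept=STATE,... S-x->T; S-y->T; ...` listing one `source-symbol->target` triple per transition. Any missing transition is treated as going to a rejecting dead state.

This is the complement of 'contains `aaa`'. Use the same substring-matching states — S0 through S3 holding how much of `aaa` has just been matched — but flip the accepting set: everything except the trap S3 accepts.
        a   b  
>* S0   S1  S0 
 * S1   S2  S0 
 * S2   S3  S0 
   S3   S3  S3 
(> = start, * = accepting)

start=S0; accept=S0,S1,S2; S0-a->S1; S0-b->S0; S1-a->S2; S1-b->S0; S2-a->S3; S2-b->S0; S3-a->S3; S3-b->S3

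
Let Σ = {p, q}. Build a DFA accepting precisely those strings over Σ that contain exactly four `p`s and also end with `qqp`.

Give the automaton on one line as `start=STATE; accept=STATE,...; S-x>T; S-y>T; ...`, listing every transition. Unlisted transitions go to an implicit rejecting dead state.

start=s0; accept=s20; s0-p>s1; s0-q>s2; s1-p>s3; s1-q>s4; s2-p>s1; s2-q>s5; s3-p>s6; s3-q>s7; s4-p>s3; s4-q>s8; s5-p>s9; s5-q>s5; s6-p>s10; s6-q>s11; s7-p>s6; s7-q>s12; s8-p>s13; s8-q>s8; s9-p>s3; s9-q>s4; s10-p>s14; s10-q>s15; s11-p>s10; s11-q>s16; s12-p>s17; s12-q>s12; s13-p>s6; s13-q>s7; s14-p>s14; s14-q>s18; s15-p>s14; s15-q>s19; s16-p>s20; s16-q>s16; s17-p>s10; s17-q>s11; s18-p>s14; s18-q>s21; s19-p>s22; s19-q>s19; s20-p>s14; s20-q>s15; s21-p>s22; s21-q>s21; s22-p>s14; s22-q>s18

Run two small machines in parallel and take their product. The first has 6 states tracking the count of `p`s, saturating at 5; the second has 4 states tracking how much of the suffix `qqp` has currently been matched. A product state is a pair (one from each), accepting exactly when both do.
          p    q  
>  s0     s1   s2 
   s1     s3   s4 
   s2     s1   s5 
   s3     s6   s7 
   s4     s3   s8 
   s5     s9   s5 
   s6    s10  s11 
   s7     s6  s12 
   s8    s13   s8 
   s9     s3   s4 
   s10   s14  s15 
   s11   s10  s16 
   s12   s17  s12 
   s13    s6   s7 
   s14   s14  s18 
   s15   s14  s19 
   s16   s20  s16 
   s17   s10  s11 
   s18   s14  s21 
   s19   s22  s19 
 * s20   s14  s15 
   s21   s22  s21 
   s22   s14  s18 
(> = start, * = accepting)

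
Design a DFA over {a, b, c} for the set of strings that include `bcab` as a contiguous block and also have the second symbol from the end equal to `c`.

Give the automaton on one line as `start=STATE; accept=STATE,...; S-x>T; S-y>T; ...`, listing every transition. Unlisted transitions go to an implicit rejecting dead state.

start=S0; accept=S20,S21,S22; S0-a>S1; S0-b>S2; S0-c>S3; S1-a>S4; S1-b>S5; S1-c>S6; S2-a>S7; S2-b>S8; S2-c>S9; S3-a>S10; S3-b>S11; S3-c>S12; S4-a>S4; S4-b>S5; S4-c>S6; S5-a>S7; S5-b>S8; S5-c>S9; S6-a>S10; S6-b>S11; S6-c>S12; S7-a>S4; S7-b>S5; S7-c>S6; S8-a>S7; S8-b>S8; S8-c>S9; S9-a>S13; S9-b>S11; S9-c>S12; S10-a>S4; S10-b>S5; S10-c>S6; S11-a>S7; S11-b>S8; S11-c>S9; S12-a>S10; S12-b>S11; S12-c>S12; S13-a>S4; S13-b>S14; S13-c>S6; S14-a>S15; S14-b>S16; S14-c>S17; S15-a>S18; S15-b>S14; S15-c>S19; S16-a>S15; S16-b>S16; S16-c>S17; S17-a>S20; S17-b>S21; S17-c>S22; S18-a>S18; S18-b>S14; S18-c>S19; S19-a>S20; S19-b>S21; S19-c>S22; S20-a>S18; S20-b>S14; S20-c>S19; S21-a>S15; S21-b>S16; S21-c>S17; S22-a>S20; S22-b>S21; S22-c>S22

Handle the two conditions separately and then intersect. The first has 5 states tracking whether and how much of `bcab` has been seen; the second has 13 states tracking the last 2 symbols read. A product state is a pair (one from each), accepting exactly when both do.
With 23 states:
          a    b    c  
>  S0     S1   S2   S3 
   S1     S4   S5   S6 
   S2     S7   S8   S9 
   S3    S10  S11  S12 
   S4     S4   S5   S6 
   S5     S7   S8   S9 
   S6    S10  S11  S12 
   S7     S4   S5   S6 
   S8     S7   S8   S9 
   S9    S13  S11  S12 
   S10    S4   S5   S6 
   S11    S7   S8   S9 
   S12   S10  S11  S12 
   S13    S4  S14   S6 
   S14   S15  S16  S17 
   S15   S18  S14  S19 
   S16   S15  S16  S17 
   S17   S20  S21  S22 
   S18   S18  S14  S19 
   S19   S20  S21  S22 
 * S20   S18  S14  S19 
 * S21   S15  S16  S17 
 * S22   S20  S21  S22 
(> = start, * = accepting)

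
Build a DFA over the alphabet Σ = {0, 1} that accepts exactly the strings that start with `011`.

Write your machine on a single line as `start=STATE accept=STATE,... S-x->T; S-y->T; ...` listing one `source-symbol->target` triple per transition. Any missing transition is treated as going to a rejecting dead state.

start=q0; accept=q3; q0-0->q1; q0-1->q4; q1-0->q4; q1-1->q2; q2-0->q4; q2-1->q3; q3-0->q3; q3-1->q3; q4-0->q4; q4-1->q4

Walk along `011` while the input agrees: from q0 take `0` to q1, and so on. Any deviation drops to the rejecting sink q4. Once q3 is reached the prefix is confirmed and every continuation is accepted.
5 states suffice.
        0   1  
>  q0   q1  q4 
   q1   q4  q2 
   q2   q4  q3 
 * q3   q3  q3 
   q4   q4  q4 
(> = start, * = accepting)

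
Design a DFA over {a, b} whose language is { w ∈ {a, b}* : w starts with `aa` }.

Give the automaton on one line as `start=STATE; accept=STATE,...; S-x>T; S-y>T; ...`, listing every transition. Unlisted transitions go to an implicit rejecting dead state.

start=q0; accept=q2; q0-a>q1; q0-b>q3; q1-a>q2; q1-b>q3; q2-a>q2; q2-b>q2; q3-a>q3; q3-b>q3

Walk along `aa` while the input agrees: from q0 take `a` to q1, and so on. Any deviation drops to the rejecting sink q3. Once q2 is reached the prefix is confirmed and every continuation is accepted.
With 4 states:
        a   b  
>  q0   q1  q3 
   q1   q2  q3 
 * q2   q2  q2 
   q3   q3  q3 
(> = start, * = accepting)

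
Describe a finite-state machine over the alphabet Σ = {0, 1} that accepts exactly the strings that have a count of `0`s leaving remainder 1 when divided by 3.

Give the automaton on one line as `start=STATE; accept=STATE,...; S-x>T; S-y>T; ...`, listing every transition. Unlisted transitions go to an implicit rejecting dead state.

start=S0; accept=S1; S0-0>S1; S0-1>S0; S1-0>S2; S1-1>S1; S2-0>S0; S2-1>S2

Keep the running count of `0`s modulo 3: each `0` advances along the cycle S0 → S1 → S2 → S0 while other symbols loop. Accept at S1.
3 states suffice.
        0   1  
>  S0   S1  S0 
 * S1   S2  S1 
   S2   S0  S2 
(> = start, * = accepting)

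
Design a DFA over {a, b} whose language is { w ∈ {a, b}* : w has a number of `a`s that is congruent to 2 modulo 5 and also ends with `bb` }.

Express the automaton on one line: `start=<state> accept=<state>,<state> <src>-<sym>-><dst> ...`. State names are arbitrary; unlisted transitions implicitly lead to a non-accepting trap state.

start=q0 accept=q6 q0-a->q1 q0-b->q0 q1-a->q2 q1-b->q1 q2-a->q3 q2-b->q4 q3-a->q5 q3-b->q3 q4-a->q3 q4-b->q6 q5-a->q0 q5-b->q5 q6-a->q3 q6-b->q6

Run two small machines in parallel and take their product. One (5 states) tracks the count of `a`s modulo 5; the other (3 states) tracks how much of the suffix `bb` has currently been matched. Each combined state is a pair, one component from each; accept when both components accept. Minimizing collapses redundant product states.
A 7-state machine:
        a   b  
>  q0   q1  q0 
   q1   q2  q1 
   q2   q3  q4 
   q3   q5  q3 
   q4   q3  q6 
   q5   q0  q5 
 * q6   q3  q6 
(> = start, * = accepting)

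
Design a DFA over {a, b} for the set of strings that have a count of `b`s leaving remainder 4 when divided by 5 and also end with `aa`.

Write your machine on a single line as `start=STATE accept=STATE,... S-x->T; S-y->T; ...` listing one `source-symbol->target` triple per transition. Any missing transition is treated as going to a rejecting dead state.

Run two small machines in parallel and take their product. One (5 states) tracks the count of `b`s modulo 5; the other (3 states) tracks how much of the suffix `aa` has currently been matched. Each combined state is a pair, one component from each; accept when both components accept.
15 states suffice.
          a    b  
>  s0     s1   s2 
   s1     s3   s2 
   s2     s4   s5 
   s3     s3   s2 
   s4     s6   s5 
   s5     s7   s8 
   s6     s6   s5 
   s7     s9   s8 
   s8    s10  s11 
   s9     s9   s8 
   s10   s12  s11 
   s11   s13   s0 
   s12   s12  s11 
   s13   s14   s0 
 * s14   s14   s0 
(> = start, * = accepting)

start=s0; accept=s14; s0-a->s1; s0-b->s2; s1-a->s3; s1-b->s2; s2-a->s4; s2-b->s5; s3-a->s3; s3-b->s2; s4-a->s6; s4-b->s5; s5-a->s7; s5-b->s8; s6-a->s6; s6-b->s5; s7-a->s9; s7-b->s8; s8-a->s10; s8-b->s11; s9-a->s9; s9-b->s8; s10-a->s12; s10-b->s11; s11-a->s13; s11-b->s0; s12-a->s12; s12-b->s11; s13-a->s14; s13-b->s0; s14-a->s14; s14-b->s0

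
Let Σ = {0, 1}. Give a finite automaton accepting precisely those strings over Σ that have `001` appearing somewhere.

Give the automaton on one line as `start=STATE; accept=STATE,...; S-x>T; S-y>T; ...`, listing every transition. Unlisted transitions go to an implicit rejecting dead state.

Track how much of `001` has been matched so far: state A is no progress, D is the absorbing accept state reached once `001` has occurred. Intermediate states record partial matches; on a mismatch, fall back to the longest reusable overlap.
4 states suffice.
       0  1 
>  A   B  A 
   B   C  A 
   C   C  D 
 * D   D  D 
(> = start, * = accepting)

start=A; accept=D; A-0>B; A-1>A; B-0>C; B-1>A; C-0>C; C-1>D; D-0>D; D-1>D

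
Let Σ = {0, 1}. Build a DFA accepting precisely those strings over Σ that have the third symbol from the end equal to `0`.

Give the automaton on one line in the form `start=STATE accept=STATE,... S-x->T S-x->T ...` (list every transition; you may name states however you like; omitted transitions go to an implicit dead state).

start=s0 accept=s7,s8,s9,s10 s0-0->s1 s0-1->s2 s1-0->s3 s1-1->s4 s2-0->s5 s2-1->s6 s3-0->s7 s3-1->s8 s4-0->s9 s4-1->s10 s5-0->s11 s5-1->s12 s6-0->s13 s6-1->s14 s7-0->s7 s7-1->s8 s8-0->s9 s8-1->s10 s9-0->s11 s9-1->s12 s10-0->s13 s10-1->s14 s11-0->s7 s11-1->s8 s12-0->s9 s12-1->s10 s13-0->s11 s13-1->s12 s14-0->s13 s14-1->s14

A DFA must remember the last 3 symbols (since which symbol is third-to-last isn't known until the input ends). Use one state per possible window of the last ≤3 symbols; accept from those whose window starts with `0`.
A 15-state machine:
          0    1  
>  s0     s1   s2 
   s1     s3   s4 
   s2     s5   s6 
   s3     s7   s8 
   s4     s9  s10 
   s5    s11  s12 
   s6    s13  s14 
 * s7     s7   s8 
 * s8     s9  s10 
 * s9    s11  s12 
 * s10   s13  s14 
   s11    s7   s8 
   s12    s9  s10 
   s13   s11  s12 
   s14   s13  s14 
(> = start, * = accepting)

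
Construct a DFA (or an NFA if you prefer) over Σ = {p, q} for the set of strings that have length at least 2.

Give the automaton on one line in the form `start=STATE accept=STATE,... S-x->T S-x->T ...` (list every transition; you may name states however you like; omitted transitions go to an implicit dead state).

We only need to distinguish lengths 0, 1, …, 2, and '>2'. Chain S0 → S1 → S2 → S3 on every symbol, with S3 looping. Accepting states: {S2, S3}.
A 4-state machine:
        p   q  
>  S0   S1  S1 
   S1   S2  S2 
 * S2   S3  S3 
 * S3   S3  S3 
(> = start, * = accepting)

start=S0 accept=S2,S3 S0-p->S1 S0-q->S1 S1-p->S2 S1-q->S2 S2-p->S3 S2-q->S3 S3-p->S3 S3-q->S3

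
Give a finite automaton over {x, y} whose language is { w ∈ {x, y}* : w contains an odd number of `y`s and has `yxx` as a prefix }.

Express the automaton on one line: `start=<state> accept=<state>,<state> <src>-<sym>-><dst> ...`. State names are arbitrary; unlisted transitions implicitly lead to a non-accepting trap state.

Handle the two conditions separately and then intersect. The first has 2 states tracking the count of `y`s modulo 2; the second has 5 states tracking whether the input so far still matches the prefix `yxx`. A product state is a pair (one from each), accepting exactly when both do. Minimizing collapses redundant product states.
        x   y  
>  S0   S1  S2 
   S1   S1  S1 
   S2   S3  S1 
   S3   S4  S1 
 * S4   S4  S5 
   S5   S5  S4 
(> = start, * = accepting)

start=S0 accept=S4 S0-x->S1 S0-y->S2 S1-x->S1 S1-y->S1 S2-x->S3 S2-y->S1 S3-x->S4 S3-y->S1 S4-x->S4 S4-y->S5 S5-x->S5 S5-y->S4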